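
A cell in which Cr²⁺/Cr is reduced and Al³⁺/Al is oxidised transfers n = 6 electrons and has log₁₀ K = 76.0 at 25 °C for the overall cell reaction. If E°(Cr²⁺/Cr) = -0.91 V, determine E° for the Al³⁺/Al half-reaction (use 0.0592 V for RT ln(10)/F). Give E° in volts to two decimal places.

E°cell = (0.0592/n)·log K = (0.0592/6)(76.0) = +0.750 V.
Since Cr²⁺/Cr is the cathode and Al³⁺/Al the anode, E°cell = E°(Cr²⁺/Cr) − E°(Al³⁺/Al).
So E°(Al³⁺/Al) = E°(Cr²⁺/Cr) − E°cell = (-0.91) − (+0.750) = -1.66 V.

-1.66 V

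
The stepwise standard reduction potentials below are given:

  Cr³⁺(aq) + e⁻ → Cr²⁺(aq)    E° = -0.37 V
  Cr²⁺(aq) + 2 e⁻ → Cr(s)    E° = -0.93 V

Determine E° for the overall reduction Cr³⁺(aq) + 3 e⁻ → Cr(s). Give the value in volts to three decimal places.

Since ΔG° = −nFE° is additive over sequential reductions, n₃E°₃ = n₁E°₁ + n₂E°₂.
E°₃ = (1×-0.37 + 2×-0.93) / 3 = (-2.230) / 3 = -0.743 V.
Simply averaging or adding the two E° values would be wrong; the electron-weighted sum is required.

-0.743 V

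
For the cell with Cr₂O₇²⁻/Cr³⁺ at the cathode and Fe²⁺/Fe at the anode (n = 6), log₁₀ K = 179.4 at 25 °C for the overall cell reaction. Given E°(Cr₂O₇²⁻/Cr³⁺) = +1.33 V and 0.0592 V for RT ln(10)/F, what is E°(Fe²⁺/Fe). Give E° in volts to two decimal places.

-0.44 V

E°cell = (0.0592/n)·log K = (0.0592/6)(179.4) = +1.770 V.
Since Cr₂O₇²⁻/Cr³⁺ is the cathode and Fe²⁺/Fe the anode, E°cell = E°(Cr₂O₇²⁻/Cr³⁺) − E°(Fe²⁺/Fe).
So E°(Fe²⁺/Fe) = E°(Cr₂O₇²⁻/Cr³⁺) − E°cell = (+1.33) − (+1.770) = -0.44 V.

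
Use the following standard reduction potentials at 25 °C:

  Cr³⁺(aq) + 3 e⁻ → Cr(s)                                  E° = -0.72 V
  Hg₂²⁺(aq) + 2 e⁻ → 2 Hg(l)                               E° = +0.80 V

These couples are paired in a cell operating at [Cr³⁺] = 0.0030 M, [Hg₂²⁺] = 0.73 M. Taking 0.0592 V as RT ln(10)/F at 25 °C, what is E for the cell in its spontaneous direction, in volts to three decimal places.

Hg₂²⁺/Hg is the cathode (higher E°), Cr³⁺/Cr the anode: E°cell = +0.80 − (-0.72) = +1.52 V, n = 6.
Overall: 3 Hg₂²⁺(aq) + 2 Cr(s) → 6 Hg(l) + 2 Cr³⁺(aq)
Q = [Cr³⁺]^2 / ([Hg₂²⁺]^3); log Q = -4.636.
E = E° − (0.0592/n) log Q = +1.52 − (0.0592/6)(-4.636) = +1.566 V.

+1.566 V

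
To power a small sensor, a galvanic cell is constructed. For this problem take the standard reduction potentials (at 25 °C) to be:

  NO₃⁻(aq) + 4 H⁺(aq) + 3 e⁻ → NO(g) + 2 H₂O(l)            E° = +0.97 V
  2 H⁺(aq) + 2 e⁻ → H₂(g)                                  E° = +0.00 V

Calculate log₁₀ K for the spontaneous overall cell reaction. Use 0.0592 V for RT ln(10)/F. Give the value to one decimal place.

98.3

Cathode: NO₃⁻/NO; anode: H⁺/H₂. E°cell = +0.97 V, n = 6.
log K = nE°cell / 0.0592 = (6)(+0.97) / 0.0592 = 98.3.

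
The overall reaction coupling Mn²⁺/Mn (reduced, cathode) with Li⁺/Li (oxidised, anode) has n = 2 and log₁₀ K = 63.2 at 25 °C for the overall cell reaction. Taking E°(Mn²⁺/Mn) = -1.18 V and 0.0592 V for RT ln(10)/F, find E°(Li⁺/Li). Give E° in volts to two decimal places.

E°cell = (0.0592/n)·log K = (0.0592/2)(63.2) = +1.871 V.
Since Mn²⁺/Mn is the cathode and Li⁺/Li the anode, E°cell = E°(Mn²⁺/Mn) − E°(Li⁺/Li).
So E°(Li⁺/Li) = E°(Mn²⁺/Mn) − E°cell = (-1.18) − (+1.871) = -3.05 V.

-3.05 V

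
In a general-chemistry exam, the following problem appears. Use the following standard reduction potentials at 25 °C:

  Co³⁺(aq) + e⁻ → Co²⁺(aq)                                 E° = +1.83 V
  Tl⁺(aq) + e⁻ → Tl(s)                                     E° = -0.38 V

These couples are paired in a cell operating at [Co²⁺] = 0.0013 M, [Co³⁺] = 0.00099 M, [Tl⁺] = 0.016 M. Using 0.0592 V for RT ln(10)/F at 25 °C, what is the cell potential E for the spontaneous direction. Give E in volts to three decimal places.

+2.309 V

Co³⁺/Co²⁺ is the cathode (higher E°), Tl⁺/Tl the anode: E°cell = +1.83 − (-0.38) = +2.21 V, n = 1.
Overall: Co³⁺(aq) + Tl(s) → Co²⁺(aq) + Tl⁺(aq)
Q = [Co²⁺]·[Tl⁺] / ([Co³⁺]); log Q = -1.678.
E = E° − (0.0592/n) log Q = +2.21 − (0.0592/1)(-1.678) = +2.309 V.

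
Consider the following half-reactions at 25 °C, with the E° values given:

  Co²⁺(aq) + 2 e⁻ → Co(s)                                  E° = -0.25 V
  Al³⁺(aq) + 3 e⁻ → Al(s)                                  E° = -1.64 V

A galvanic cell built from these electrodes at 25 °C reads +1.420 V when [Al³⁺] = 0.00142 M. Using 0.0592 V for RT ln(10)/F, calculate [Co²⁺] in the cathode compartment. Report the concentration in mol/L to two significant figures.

Co²⁺/Co is the cathode, Al³⁺/Al the anode: E°cell = +1.39 V, n = 6.
Overall reaction: 3 Co²⁺(aq) + 2 Al(s) → 3 Co(s) + 2 Al³⁺(aq); Q = [Al³⁺]^2/[Co²⁺]^3.
From E = E° − (0.0592/n) log Q: log Q = (E° − E)·n/0.0592 = (+1.39 − (+1.420))·6/0.0592 = -3.0405.
So 3·log[Co²⁺] = 2·log(0.00142) − log Q = -5.6954 − (-3.0405) = -2.6549; log[Co²⁺] = -2.6549 / 3 = -0.8850; [Co²⁺] = 10^(-0.8850) ≈ 0.13 M.

0.13 M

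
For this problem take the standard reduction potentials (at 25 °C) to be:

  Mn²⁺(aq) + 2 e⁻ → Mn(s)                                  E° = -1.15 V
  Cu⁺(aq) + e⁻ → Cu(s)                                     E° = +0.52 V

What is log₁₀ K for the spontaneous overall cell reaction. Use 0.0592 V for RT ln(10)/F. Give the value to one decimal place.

56.4

Cathode: Cu⁺/Cu; anode: Mn²⁺/Mn. E°cell = +1.67 V, n = 2.
log K = nE°cell / 0.0592 = (2)(+1.67) / 0.0592 = 56.4.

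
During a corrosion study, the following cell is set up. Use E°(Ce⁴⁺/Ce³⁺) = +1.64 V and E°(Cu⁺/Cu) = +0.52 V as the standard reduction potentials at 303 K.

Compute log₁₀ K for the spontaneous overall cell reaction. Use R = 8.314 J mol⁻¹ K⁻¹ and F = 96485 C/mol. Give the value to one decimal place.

18.6

Cathode: Ce⁴⁺/Ce³⁺; anode: Cu⁺/Cu. E°cell = (+1.64) − (+0.52) = +1.12 V, with n = 1.
ΔG° = −nFE° = −RT ln K, so ln K = nFE°/(RT) = (1)(96485)(+1.12) / ((8.314)(303)) = 42.897.
log₁₀ K = 42.897 / ln 10 = 18.6.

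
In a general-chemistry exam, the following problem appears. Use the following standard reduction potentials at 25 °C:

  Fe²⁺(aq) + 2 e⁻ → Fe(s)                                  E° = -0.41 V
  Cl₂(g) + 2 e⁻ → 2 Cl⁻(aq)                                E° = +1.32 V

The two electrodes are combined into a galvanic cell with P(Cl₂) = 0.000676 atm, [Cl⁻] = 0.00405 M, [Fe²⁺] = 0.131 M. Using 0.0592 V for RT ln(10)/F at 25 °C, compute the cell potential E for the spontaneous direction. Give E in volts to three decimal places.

Cl₂/Cl⁻ is the cathode (higher E°), Fe²⁺/Fe the anode: E°cell = +1.32 − (-0.41) = +1.73 V, n = 2.
Overall: Cl₂(g) + Fe(s) → 2 Cl⁻(aq) + Fe²⁺(aq)
Q = [Cl⁻]^2·[Fe²⁺] / (P(Cl₂)); log Q = -2.498.
E = E° − (0.0592/n) log Q = +1.73 − (0.0592/2)(-2.498) = +1.804 V.

+1.804 V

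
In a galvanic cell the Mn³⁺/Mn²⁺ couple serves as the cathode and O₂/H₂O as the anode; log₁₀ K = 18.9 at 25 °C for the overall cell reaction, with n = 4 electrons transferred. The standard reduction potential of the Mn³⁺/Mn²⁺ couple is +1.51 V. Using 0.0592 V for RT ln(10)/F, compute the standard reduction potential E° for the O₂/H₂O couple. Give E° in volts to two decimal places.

E°cell = (0.0592/n)·log K = (0.0592/4)(18.9) = +0.280 V.
Since Mn³⁺/Mn²⁺ is the cathode and O₂/H₂O the anode, E°cell = E°(Mn³⁺/Mn²⁺) − E°(O₂/H₂O).
So E°(O₂/H₂O) = E°(Mn³⁺/Mn²⁺) − E°cell = (+1.51) − (+0.280) = +1.23 V.

+1.23 V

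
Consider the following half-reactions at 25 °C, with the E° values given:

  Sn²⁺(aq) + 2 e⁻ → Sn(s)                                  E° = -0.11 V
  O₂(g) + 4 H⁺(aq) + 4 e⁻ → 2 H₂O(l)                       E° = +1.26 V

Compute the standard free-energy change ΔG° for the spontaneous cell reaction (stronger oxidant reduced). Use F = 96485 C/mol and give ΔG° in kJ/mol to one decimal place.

-528.7 kJ/mol

O₂/H₂O (E° = +1.26 V) is the cathode; Sn²⁺/Sn (E° = -0.11 V) is the anode, so E°cell = +1.37 V.
Balancing electrons gives n = 4 (lcm of 4 and 2).
ΔG° = −nFE° = −(4)(96485)(+1.37) = -528,738 J = -528.7 kJ/mol.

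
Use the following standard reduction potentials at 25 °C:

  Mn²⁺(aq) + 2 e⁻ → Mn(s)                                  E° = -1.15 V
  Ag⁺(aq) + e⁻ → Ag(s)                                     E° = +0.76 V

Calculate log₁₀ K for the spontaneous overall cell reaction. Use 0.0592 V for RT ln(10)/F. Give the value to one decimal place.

Cathode: Ag⁺/Ag; anode: Mn²⁺/Mn. E°cell = +1.91 V, n = 2.
log K = nE°cell / 0.0592 = (2)(+1.91) / 0.0592 = 64.5.

64.5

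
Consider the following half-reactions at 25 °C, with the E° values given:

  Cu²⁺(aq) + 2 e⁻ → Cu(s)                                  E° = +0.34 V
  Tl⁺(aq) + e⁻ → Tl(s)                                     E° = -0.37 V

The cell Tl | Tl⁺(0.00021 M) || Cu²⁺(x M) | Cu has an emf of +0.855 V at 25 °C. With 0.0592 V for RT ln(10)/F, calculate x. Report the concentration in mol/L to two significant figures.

0.0035 M

Cu²⁺/Cu is the cathode, Tl⁺/Tl the anode: E°cell = +0.71 V, n = 2.
Overall reaction: Cu²⁺(aq) + 2 Tl(s) → Cu(s) + 2 Tl⁺(aq); Q = [Tl⁺]^2/[Cu²⁺]^1.
From E = E° − (0.0592/n) log Q: log Q = (E° − E)·n/0.0592 = (+0.71 − (+0.855))·2/0.0592 = -4.8986.
So 1·log[Cu²⁺] = 2·log(0.00021) − log Q = -7.3556 − (-4.8986) = -2.4570; [Cu²⁺] = 10^(-2.4570) ≈ 0.0035 M.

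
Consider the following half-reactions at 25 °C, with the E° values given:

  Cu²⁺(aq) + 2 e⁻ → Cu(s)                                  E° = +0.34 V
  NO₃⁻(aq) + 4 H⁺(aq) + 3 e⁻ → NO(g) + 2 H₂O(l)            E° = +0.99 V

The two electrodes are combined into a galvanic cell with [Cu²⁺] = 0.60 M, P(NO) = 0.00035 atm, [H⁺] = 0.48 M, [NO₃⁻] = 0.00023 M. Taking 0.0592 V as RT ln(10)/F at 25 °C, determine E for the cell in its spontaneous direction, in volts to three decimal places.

NO₃⁻/NO is the cathode (higher E°), Cu²⁺/Cu the anode: E°cell = +0.99 − (+0.34) = +0.65 V, n = 6.
Overall: 2 NO₃⁻(aq) + 8 H⁺(aq) + 3 Cu(s) → 2 NO(g) + 4 H₂O(l) + 3 Cu²⁺(aq)
Q = P(NO)^2·[Cu²⁺]^3 / ([NO₃⁻]^2·[H⁺]^8); log Q = 2.249.
E = E° − (0.0592/n) log Q = +0.65 − (0.0592/6)(2.249) = +0.628 V.

+0.628 V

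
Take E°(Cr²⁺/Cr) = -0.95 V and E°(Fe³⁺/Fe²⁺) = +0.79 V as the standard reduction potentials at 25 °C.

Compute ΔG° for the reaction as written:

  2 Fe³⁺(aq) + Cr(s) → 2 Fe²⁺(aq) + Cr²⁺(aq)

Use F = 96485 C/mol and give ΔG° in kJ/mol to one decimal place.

-335.8 kJ/mol

As written, Fe³⁺/Fe²⁺ is reduced (cathode) and Cr²⁺/Cr is oxidised (anode), so E°cell = (+0.79) − (-0.95) = +1.74 V.
Balancing electrons gives n = 2.
ΔG° = −nFE° = −(2)(96485)(+1.74) = -335,768 J = -335.8 kJ/mol.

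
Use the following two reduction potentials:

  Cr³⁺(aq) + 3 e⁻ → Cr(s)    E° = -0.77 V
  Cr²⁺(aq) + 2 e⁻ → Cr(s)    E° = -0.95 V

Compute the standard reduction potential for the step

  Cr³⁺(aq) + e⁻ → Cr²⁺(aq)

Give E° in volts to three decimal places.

-0.410 V

Sequential free energies add, so n₃E°₃ = n₁E°₁ + n₂E°₂.
With n₃ = 3, and the known step contributing 2×(-0.95) V, the unknown satisfies 1·E° = 3×(-0.77) − 2×(-0.95) = -0.410.
E° = -0.410 / 1 = -0.410 V.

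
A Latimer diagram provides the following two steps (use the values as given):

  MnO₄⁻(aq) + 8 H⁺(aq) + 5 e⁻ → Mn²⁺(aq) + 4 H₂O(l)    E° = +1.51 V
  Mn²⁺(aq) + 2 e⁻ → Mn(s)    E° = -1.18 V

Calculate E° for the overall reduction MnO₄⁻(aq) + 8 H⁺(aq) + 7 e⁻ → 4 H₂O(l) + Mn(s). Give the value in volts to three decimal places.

Since ΔG° = −nFE° is additive over sequential reductions, n₃E°₃ = n₁E°₁ + n₂E°₂.
E°₃ = (5×+1.51 + 2×-1.18) / 7 = (+5.190) / 7 = +0.741 V.
E° values themselves are not directly additive — weighting by electron count is essential.

+0.741 V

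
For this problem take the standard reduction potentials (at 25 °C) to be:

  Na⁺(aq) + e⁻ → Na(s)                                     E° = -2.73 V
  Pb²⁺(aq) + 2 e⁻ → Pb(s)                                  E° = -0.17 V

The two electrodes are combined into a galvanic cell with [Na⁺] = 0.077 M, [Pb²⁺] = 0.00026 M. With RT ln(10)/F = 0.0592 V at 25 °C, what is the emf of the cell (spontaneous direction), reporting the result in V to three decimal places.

+2.520 V

Pb²⁺/Pb is the cathode (higher E°), Na⁺/Na the anode: E°cell = -0.17 − (-2.73) = +2.56 V, n = 2.
Overall: Pb²⁺(aq) + 2 Na(s) → Pb(s) + 2 Na⁺(aq)
Q = [Na⁺]^2 / ([Pb²⁺]); log Q = 1.358.
E = E° − (0.0592/n) log Q = +2.56 − (0.0592/2)(1.358) = +2.520 V.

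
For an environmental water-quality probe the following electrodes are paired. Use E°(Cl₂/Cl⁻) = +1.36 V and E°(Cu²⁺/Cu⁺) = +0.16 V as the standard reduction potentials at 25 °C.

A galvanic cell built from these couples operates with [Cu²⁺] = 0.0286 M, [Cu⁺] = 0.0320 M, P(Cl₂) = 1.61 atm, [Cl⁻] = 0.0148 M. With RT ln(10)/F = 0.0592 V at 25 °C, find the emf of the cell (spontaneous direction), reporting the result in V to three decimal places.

Cl₂/Cl⁻ is the cathode (higher E°), Cu²⁺/Cu⁺ the anode: E°cell = +1.36 − (+0.16) = +1.20 V, n = 2.
Overall: Cl₂(g) + 2 Cu⁺(aq) → 2 Cl⁻(aq) + 2 Cu²⁺(aq)
Q = [Cl⁻]^2·[Cu²⁺]^2 / (P(Cl₂)·[Cu⁺]^2); log Q = -3.964.
E = E° − (0.0592/n) log Q = +1.20 − (0.0592/2)(-3.964) = +1.317 V.

+1.317 V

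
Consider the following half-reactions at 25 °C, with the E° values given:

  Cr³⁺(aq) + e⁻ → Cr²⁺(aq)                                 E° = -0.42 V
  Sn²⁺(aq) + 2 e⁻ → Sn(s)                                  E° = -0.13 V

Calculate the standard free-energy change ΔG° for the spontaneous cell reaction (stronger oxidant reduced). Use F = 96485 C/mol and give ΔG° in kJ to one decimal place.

-56.0 kJ

Sn²⁺/Sn (E° = -0.13 V) is the cathode; Cr³⁺/Cr²⁺ (E° = -0.42 V) is the anode, so E°cell = +0.29 V.
Balancing electrons gives n = 2 (lcm of 2 and 1).
ΔG° = −nFE° = −(2)(96485)(+0.29) = -55,961 J = -56.0 kJ.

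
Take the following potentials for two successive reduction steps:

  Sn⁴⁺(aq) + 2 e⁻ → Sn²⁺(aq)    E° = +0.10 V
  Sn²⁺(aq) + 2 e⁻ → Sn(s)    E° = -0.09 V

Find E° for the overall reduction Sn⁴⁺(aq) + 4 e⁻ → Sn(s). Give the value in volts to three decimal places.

+0.005 V

Since ΔG° = −nFE° is additive over sequential reductions, n₃E°₃ = n₁E°₁ + n₂E°₂.
E°₃ = (2×+0.10 + 2×-0.09) / 4 = (+0.020) / 4 = +0.005 V.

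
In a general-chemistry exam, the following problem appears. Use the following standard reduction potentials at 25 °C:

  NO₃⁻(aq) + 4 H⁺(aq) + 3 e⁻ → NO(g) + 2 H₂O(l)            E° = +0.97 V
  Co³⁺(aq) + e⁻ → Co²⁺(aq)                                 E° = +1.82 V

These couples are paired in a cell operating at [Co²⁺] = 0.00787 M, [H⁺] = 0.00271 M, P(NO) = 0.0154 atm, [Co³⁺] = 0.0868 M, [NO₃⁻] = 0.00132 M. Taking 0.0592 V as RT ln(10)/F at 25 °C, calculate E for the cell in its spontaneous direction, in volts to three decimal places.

+1.135 V

Co³⁺/Co²⁺ is the cathode (higher E°), NO₃⁻/NO the anode: E°cell = +1.82 − (+0.97) = +0.85 V, n = 3.
Overall: 3 Co³⁺(aq) + NO(g) + 2 H₂O(l) → 3 Co²⁺(aq) + NO₃⁻(aq) + 4 H⁺(aq)
Q = [Co²⁺]^3·[NO₃⁻]·[H⁺]^4 / ([Co³⁺]^3·P(NO)); log Q = -14.463.
E = E° − (0.0592/n) log Q = +0.85 − (0.0592/3)(-14.463) = +1.135 V.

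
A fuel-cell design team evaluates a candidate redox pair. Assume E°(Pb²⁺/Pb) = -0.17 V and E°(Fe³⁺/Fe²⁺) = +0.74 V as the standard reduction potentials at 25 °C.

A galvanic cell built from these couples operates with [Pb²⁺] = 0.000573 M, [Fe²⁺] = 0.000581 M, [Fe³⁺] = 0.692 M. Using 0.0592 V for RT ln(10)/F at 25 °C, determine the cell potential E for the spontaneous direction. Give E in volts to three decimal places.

+1.188 V

Fe³⁺/Fe²⁺ is the cathode (higher E°), Pb²⁺/Pb the anode: E°cell = +0.74 − (-0.17) = +0.91 V, n = 2.
Overall: 2 Fe³⁺(aq) + Pb(s) → 2 Fe²⁺(aq) + Pb²⁺(aq)
Q = [Fe²⁺]^2·[Pb²⁺] / ([Fe³⁺]^2); log Q = -9.394.
E = E° − (0.0592/n) log Q = +0.91 − (0.0592/2)(-9.394) = +1.188 V.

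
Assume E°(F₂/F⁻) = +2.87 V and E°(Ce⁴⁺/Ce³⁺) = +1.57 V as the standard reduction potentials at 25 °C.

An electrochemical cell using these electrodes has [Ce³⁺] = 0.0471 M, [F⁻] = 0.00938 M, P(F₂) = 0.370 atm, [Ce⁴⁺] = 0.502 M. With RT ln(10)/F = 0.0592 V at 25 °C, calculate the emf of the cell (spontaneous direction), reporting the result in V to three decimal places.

+1.346 V

F₂/F⁻ is the cathode (higher E°), Ce⁴⁺/Ce³⁺ the anode: E°cell = +2.87 − (+1.57) = +1.30 V, n = 2.
Overall: F₂(g) + 2 Ce³⁺(aq) → 2 F⁻(aq) + 2 Ce⁴⁺(aq)
Q = [F⁻]^2·[Ce⁴⁺]^2 / (P(F₂)·[Ce³⁺]^2); log Q = -1.568.
E = E° − (0.0592/n) log Q = +1.30 − (0.0592/2)(-1.568) = +1.346 V.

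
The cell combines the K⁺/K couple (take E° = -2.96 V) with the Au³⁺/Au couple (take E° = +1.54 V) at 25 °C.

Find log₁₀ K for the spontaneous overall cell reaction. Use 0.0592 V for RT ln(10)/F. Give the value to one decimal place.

Cathode: Au³⁺/Au; anode: K⁺/K. E°cell = +4.50 V, n = 3.
log K = nE°cell / 0.0592 = (3)(+4.50) / 0.0592 = 228.0.

228.0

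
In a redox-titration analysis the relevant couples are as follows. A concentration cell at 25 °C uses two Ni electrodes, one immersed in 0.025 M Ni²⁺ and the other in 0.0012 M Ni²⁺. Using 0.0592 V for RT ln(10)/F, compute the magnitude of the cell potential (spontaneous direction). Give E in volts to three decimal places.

For a concentration cell E°cell = 0. The 0.025 M side is the cathode (reduction is favoured where [Ni²⁺] is higher).
With n = 2, E = −(0.0592/2) log([Ni²⁺]ₐₙ/[Ni²⁺]꜀ₐₜ) = −(0.0592/2) log(0.0012/0.025) = −(0.0592/2)(-1.319) = +0.039 V.

+0.039 V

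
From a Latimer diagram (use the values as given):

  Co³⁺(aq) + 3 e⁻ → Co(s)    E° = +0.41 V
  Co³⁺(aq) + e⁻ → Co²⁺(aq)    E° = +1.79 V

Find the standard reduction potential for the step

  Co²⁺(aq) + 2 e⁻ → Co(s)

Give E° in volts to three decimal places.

-0.280 V

Sequential free energies add, so n₃E°₃ = n₁E°₁ + n₂E°₂.
With n₃ = 3, and the known step contributing 1×(+1.79) V, the unknown satisfies 2·E° = 3×(+0.41) − 1×(+1.79) = -0.560.
E° = -0.560 / 2 = -0.280 V.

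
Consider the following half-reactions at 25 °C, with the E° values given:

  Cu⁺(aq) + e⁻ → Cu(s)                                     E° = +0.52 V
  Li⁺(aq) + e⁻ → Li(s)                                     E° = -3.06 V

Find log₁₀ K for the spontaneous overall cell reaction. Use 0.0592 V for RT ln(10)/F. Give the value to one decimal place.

Cathode: Cu⁺/Cu; anode: Li⁺/Li. E°cell = +3.58 V, n = 1.
log K = nE°cell / 0.0592 = (1)(+3.58) / 0.0592 = 60.5.

60.5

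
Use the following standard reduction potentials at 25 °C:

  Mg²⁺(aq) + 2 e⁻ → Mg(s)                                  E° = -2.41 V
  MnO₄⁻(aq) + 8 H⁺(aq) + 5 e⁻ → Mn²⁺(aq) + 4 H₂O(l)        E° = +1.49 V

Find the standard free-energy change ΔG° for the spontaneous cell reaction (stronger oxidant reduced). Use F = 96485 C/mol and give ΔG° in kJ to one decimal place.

MnO₄⁻/Mn²⁺ (E° = +1.49 V) is the cathode; Mg²⁺/Mg (E° = -2.41 V) is the anode, so E°cell = +3.90 V.
Balancing electrons gives n = 10 (lcm of 5 and 2).
ΔG° = −nFE° = −(10)(96485)(+3.90) = -3,762,915 J = -3762.9 kJ.

-3762.9 kJ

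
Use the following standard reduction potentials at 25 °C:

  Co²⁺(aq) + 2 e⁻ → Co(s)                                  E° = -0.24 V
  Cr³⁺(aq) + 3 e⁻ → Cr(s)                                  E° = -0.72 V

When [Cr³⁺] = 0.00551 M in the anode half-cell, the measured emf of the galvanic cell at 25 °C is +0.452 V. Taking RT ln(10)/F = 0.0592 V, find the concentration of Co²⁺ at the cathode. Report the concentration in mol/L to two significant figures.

0.0035 M

Co²⁺/Co is the cathode, Cr³⁺/Cr the anode: E°cell = +0.48 V, n = 6.
Overall reaction: 3 Co²⁺(aq) + 2 Cr(s) → 3 Co(s) + 2 Cr³⁺(aq); Q = [Cr³⁺]^2/[Co²⁺]^3.
From E = E° − (0.0592/n) log Q: log Q = (E° − E)·n/0.0592 = (+0.48 − (+0.452))·6/0.0592 = 2.8378.
So 3·log[Co²⁺] = 2·log(0.00551) − log Q = -4.5177 − (2.8378) = -7.3555; log[Co²⁺] = -7.3555 / 3 = -2.4518; [Co²⁺] = 10^(-2.4518) ≈ 0.0035 M.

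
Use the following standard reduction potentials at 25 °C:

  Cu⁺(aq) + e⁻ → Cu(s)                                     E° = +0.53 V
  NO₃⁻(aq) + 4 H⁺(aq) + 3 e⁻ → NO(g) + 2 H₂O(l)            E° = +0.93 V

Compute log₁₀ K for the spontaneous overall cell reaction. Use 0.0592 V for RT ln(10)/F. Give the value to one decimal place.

Cathode: NO₃⁻/NO; anode: Cu⁺/Cu. E°cell = +0.40 V, n = 3.
log K = nE°cell / 0.0592 = (3)(+0.40) / 0.0592 = 20.3.

20.3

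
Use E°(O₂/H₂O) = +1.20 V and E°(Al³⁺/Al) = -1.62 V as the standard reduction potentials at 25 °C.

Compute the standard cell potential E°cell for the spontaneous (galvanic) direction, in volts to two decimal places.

+2.82 V

The O₂/H₂O couple has the higher reduction potential, so it is the cathode; Al³⁺/Al is oxidised at the anode.
E°cell = E°(cathode) − E°(anode) = (+1.20) − (-1.62) = +2.82 V.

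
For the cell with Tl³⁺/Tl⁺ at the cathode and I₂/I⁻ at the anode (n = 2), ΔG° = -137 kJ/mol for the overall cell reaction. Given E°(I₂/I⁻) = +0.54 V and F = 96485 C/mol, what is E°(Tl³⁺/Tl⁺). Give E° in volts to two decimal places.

E°cell = −ΔG°/(nF) = −(-137×10³)/((2)(96485)) = +0.710 V.
Since Tl³⁺/Tl⁺ is the cathode and I₂/I⁻ the anode, E°cell = E°(Tl³⁺/Tl⁺) − E°(I₂/I⁻).
So E°(Tl³⁺/Tl⁺) = E°cell + E°(I₂/I⁻) = +0.710 + (+0.54) = +1.25 V.

+1.25 V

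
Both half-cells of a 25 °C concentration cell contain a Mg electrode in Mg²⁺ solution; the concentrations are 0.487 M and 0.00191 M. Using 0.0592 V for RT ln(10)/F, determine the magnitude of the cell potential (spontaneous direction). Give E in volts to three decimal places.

+0.071 V

For a concentration cell E°cell = 0. The 0.487 M side is the cathode (reduction is favoured where [Mg²⁺] is higher).
With n = 2, E = −(0.0592/2) log([Mg²⁺]ₐₙ/[Mg²⁺]꜀ₐₜ) = −(0.0592/2) log(0.00191/0.487) = −(0.0592/2)(-2.406) = +0.071 V.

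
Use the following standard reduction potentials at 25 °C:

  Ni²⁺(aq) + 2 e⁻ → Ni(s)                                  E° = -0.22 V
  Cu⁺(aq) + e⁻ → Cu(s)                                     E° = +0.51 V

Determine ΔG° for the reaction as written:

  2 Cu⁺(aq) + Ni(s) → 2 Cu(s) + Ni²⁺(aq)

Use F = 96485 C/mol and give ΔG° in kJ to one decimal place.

-140.9 kJ

As written, Cu⁺/Cu is reduced (cathode) and Ni²⁺/Ni is oxidised (anode), so E°cell = (+0.51) − (-0.22) = +0.73 V.
Balancing electrons gives n = 2.
ΔG° = −nFE° = −(2)(96485)(+0.73) = -140,868 J = -140.9 kJ.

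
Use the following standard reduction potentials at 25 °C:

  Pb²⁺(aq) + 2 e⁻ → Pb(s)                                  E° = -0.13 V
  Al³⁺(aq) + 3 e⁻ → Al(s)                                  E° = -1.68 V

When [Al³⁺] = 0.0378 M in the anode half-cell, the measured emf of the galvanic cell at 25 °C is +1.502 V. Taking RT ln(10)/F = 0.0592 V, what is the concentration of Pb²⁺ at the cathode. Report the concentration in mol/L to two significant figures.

Pb²⁺/Pb is the cathode, Al³⁺/Al the anode: E°cell = +1.55 V, n = 6.
Overall reaction: 3 Pb²⁺(aq) + 2 Al(s) → 3 Pb(s) + 2 Al³⁺(aq); Q = [Al³⁺]^2/[Pb²⁺]^3.
From E = E° − (0.0592/n) log Q: log Q = (E° − E)·n/0.0592 = (+1.55 − (+1.502))·6/0.0592 = 4.8649.
So 3·log[Pb²⁺] = 2·log(0.0378) − log Q = -2.8450 − (4.8649) = -7.7099; log[Pb²⁺] = -7.7099 / 3 = -2.5700; [Pb²⁺] = 10^(-2.5700) ≈ 0.0027 M.

0.0027 M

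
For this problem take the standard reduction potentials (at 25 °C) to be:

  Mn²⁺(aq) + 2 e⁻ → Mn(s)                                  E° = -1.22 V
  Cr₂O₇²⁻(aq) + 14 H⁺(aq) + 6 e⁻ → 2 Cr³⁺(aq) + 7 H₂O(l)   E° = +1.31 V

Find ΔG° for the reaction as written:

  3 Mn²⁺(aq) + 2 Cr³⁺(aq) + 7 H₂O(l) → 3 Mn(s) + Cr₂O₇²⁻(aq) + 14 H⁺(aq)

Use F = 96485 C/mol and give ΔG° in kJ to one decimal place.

+1464.6 kJ

As written, Mn²⁺/Mn is reduced (cathode) and Cr₂O₇²⁻/Cr³⁺ is oxidised (anode), so E°cell = (-1.22) − (+1.31) = -2.53 V.
Balancing electrons gives n = 6.
ΔG° = −nFE° = −(6)(96485)(-2.53) = 1,464,642 J = +1464.6 kJ.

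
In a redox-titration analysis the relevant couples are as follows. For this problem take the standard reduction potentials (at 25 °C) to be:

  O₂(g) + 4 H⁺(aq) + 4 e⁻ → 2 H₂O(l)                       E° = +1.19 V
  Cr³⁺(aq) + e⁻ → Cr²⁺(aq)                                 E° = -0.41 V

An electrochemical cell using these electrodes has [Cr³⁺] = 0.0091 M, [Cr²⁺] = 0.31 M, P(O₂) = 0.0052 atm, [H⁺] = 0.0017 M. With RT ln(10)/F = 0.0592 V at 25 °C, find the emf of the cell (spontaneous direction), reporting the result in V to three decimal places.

+1.493 V

O₂/H₂O is the cathode (higher E°), Cr³⁺/Cr²⁺ the anode: E°cell = +1.19 − (-0.41) = +1.60 V, n = 4.
Overall: O₂(g) + 4 H⁺(aq) + 4 Cr²⁺(aq) → 2 H₂O(l) + 4 Cr³⁺(aq)
Q = [Cr³⁺]^4 / (P(O₂)·[H⁺]^4·[Cr²⁺]^4); log Q = 7.233.
E = E° − (0.0592/n) log Q = +1.60 − (0.0592/4)(7.233) = +1.493 V.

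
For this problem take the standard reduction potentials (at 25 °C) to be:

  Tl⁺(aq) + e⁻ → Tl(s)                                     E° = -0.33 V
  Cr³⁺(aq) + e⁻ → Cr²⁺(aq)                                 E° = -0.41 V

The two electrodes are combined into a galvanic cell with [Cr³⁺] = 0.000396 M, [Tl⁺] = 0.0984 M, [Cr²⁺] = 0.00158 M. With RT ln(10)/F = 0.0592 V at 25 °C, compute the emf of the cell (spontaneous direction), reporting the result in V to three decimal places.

+0.056 V

Tl⁺/Tl is the cathode (higher E°), Cr³⁺/Cr²⁺ the anode: E°cell = -0.33 − (-0.41) = +0.08 V, n = 1.
Overall: Tl⁺(aq) + Cr²⁺(aq) → Tl(s) + Cr³⁺(aq)
Q = [Cr³⁺] / ([Tl⁺]·[Cr²⁺]); log Q = 0.406.
E = E° − (0.0592/n) log Q = +0.08 − (0.0592/1)(0.406) = +0.056 V.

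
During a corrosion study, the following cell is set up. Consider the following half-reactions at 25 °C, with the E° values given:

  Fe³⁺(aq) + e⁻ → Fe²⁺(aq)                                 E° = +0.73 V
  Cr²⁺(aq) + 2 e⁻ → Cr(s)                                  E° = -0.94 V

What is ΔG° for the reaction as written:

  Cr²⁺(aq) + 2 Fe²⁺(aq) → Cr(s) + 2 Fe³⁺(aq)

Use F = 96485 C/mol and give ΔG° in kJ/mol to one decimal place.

As written, Cr²⁺/Cr is reduced (cathode) and Fe³⁺/Fe²⁺ is oxidised (anode), so E°cell = (-0.94) − (+0.73) = -1.67 V.
Balancing electrons gives n = 2.
ΔG° = −nFE° = −(2)(96485)(-1.67) = 322,260 J = +322.3 kJ/mol.

+322.3 kJ/mol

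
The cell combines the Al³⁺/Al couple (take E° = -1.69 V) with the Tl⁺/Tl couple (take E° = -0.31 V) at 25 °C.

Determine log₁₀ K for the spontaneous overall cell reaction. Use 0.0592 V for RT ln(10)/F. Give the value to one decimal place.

69.9

Cathode: Tl⁺/Tl; anode: Al³⁺/Al. E°cell = +1.38 V, n = 3.
log K = nE°cell / 0.0592 = (3)(+1.38) / 0.0592 = 69.9.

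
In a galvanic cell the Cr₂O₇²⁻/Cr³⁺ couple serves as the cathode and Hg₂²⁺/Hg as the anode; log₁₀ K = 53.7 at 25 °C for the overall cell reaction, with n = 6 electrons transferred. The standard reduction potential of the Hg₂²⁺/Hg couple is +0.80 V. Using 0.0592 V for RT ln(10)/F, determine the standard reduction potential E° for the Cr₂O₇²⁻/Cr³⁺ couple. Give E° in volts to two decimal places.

E°cell = (0.0592/n)·log K = (0.0592/6)(53.7) = +0.530 V.
Since Cr₂O₇²⁻/Cr³⁺ is the cathode and Hg₂²⁺/Hg the anode, E°cell = E°(Cr₂O₇²⁻/Cr³⁺) − E°(Hg₂²⁺/Hg).
So E°(Cr₂O₇²⁻/Cr³⁺) = E°cell + E°(Hg₂²⁺/Hg) = +0.530 + (+0.80) = +1.33 V.

+1.33 V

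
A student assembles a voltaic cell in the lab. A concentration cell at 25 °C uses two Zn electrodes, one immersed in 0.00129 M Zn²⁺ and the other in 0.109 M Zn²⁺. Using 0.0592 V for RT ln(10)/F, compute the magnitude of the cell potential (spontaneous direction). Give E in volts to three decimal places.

+0.057 V

For a concentration cell E°cell = 0. The 0.109 M side is the cathode (reduction is favoured where [Zn²⁺] is higher).
With n = 2, E = −(0.0592/2) log([Zn²⁺]ₐₙ/[Zn²⁺]꜀ₐₜ) = −(0.0592/2) log(0.00129/0.109) = −(0.0592/2)(-1.927) = +0.057 V.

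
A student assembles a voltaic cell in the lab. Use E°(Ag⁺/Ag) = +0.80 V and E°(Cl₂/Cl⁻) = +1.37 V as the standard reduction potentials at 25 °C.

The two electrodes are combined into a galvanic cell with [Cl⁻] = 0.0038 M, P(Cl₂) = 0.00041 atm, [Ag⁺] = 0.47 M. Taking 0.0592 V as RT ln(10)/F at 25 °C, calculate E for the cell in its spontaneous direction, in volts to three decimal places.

+0.632 V

Cl₂/Cl⁻ is the cathode (higher E°), Ag⁺/Ag the anode: E°cell = +1.37 − (+0.80) = +0.57 V, n = 2.
Overall: Cl₂(g) + 2 Ag(s) → 2 Cl⁻(aq) + 2 Ag⁺(aq)
Q = [Cl⁻]^2·[Ag⁺]^2 / (P(Cl₂)); log Q = -2.109.
E = E° − (0.0592/n) log Q = +0.57 − (0.0592/2)(-2.109) = +0.632 V.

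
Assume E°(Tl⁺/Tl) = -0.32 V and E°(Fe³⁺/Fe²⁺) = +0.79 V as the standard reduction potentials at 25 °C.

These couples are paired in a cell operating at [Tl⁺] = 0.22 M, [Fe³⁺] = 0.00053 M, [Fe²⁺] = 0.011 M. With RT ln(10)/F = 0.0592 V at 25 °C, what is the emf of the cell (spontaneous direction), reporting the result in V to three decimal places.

Fe³⁺/Fe²⁺ is the cathode (higher E°), Tl⁺/Tl the anode: E°cell = +0.79 − (-0.32) = +1.11 V, n = 1.
Overall: Fe³⁺(aq) + Tl(s) → Fe²⁺(aq) + Tl⁺(aq)
Q = [Fe²⁺]·[Tl⁺] / ([Fe³⁺]); log Q = 0.660.
E = E° − (0.0592/n) log Q = +1.11 − (0.0592/1)(0.660) = +1.071 V.

+1.071 V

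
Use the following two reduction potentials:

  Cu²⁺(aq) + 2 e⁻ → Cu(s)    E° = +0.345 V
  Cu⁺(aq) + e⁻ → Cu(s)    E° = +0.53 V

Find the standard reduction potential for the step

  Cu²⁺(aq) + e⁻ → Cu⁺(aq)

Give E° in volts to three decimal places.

+0.160 V

Sequential free energies add, so n₃E°₃ = n₁E°₁ + n₂E°₂.
With n₃ = 2, and the known step contributing 1×(+0.53) V, the unknown satisfies 1·E° = 2×(+0.345) − 1×(+0.53) = +0.160.
E° = +0.160 / 1 = +0.160 V.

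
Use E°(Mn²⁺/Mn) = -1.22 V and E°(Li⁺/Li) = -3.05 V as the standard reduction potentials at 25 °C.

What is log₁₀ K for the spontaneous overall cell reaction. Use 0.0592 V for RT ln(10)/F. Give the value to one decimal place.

61.8

Cathode: Mn²⁺/Mn; anode: Li⁺/Li. E°cell = +1.83 V, n = 2.
log K = nE°cell / 0.0592 = (2)(+1.83) / 0.0592 = 61.8.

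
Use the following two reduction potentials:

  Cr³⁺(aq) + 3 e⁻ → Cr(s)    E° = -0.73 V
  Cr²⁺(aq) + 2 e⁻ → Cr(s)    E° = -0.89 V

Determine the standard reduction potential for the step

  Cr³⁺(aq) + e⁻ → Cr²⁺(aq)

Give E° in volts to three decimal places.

Sequential free energies add, so n₃E°₃ = n₁E°₁ + n₂E°₂.
With n₃ = 3, and the known step contributing 2×(-0.89) V, the unknown satisfies 1·E° = 3×(-0.73) − 2×(-0.89) = -0.410.
E° = -0.410 / 1 = -0.410 V.

-0.410 V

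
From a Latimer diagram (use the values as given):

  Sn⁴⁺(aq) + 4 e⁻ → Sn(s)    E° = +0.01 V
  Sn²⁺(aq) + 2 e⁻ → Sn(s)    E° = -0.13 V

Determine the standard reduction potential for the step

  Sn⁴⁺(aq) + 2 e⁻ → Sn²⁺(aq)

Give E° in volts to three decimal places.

Sequential free energies add, so n₃E°₃ = n₁E°₁ + n₂E°₂.
With n₃ = 4, and the known step contributing 2×(-0.13) V, the unknown satisfies 2·E° = 4×(+0.01) − 2×(-0.13) = +0.300.
E° = +0.300 / 2 = +0.150 V.

+0.150 V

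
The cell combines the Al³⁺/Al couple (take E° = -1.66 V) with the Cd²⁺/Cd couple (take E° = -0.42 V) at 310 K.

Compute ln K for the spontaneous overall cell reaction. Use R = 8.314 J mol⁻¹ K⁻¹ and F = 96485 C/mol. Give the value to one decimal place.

Cathode: Cd²⁺/Cd; anode: Al³⁺/Al. E°cell = (-0.42) − (-1.66) = +1.24 V, with n = 6.
ΔG° = −nFE° = −RT ln K, so ln K = nFE°/(RT) = (6)(96485)(+1.24) / ((8.314)(310)) = 278.523.

278.5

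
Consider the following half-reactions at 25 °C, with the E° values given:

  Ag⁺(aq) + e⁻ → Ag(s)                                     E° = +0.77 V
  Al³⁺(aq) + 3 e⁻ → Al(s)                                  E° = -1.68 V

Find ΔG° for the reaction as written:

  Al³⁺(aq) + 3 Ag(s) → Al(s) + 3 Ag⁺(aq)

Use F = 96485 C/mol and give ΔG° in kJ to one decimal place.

As written, Al³⁺/Al is reduced (cathode) and Ag⁺/Ag is oxidised (anode), so E°cell = (-1.68) − (+0.77) = -2.45 V.
Balancing electrons gives n = 3.
ΔG° = −nFE° = −(3)(96485)(-2.45) = 709,165 J = +709.2 kJ.

+709.2 kJ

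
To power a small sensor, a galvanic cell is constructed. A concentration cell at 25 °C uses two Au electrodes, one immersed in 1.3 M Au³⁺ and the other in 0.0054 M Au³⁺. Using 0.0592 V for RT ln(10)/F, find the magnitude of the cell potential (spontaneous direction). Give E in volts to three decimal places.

For a concentration cell E°cell = 0. The 1.3 M side is the cathode (reduction is favoured where [Au³⁺] is higher).
With n = 3, E = −(0.0592/3) log([Au³⁺]ₐₙ/[Au³⁺]꜀ₐₜ) = −(0.0592/3) log(0.0054/1.3) = −(0.0592/3)(-2.382) = +0.047 V.

+0.047 V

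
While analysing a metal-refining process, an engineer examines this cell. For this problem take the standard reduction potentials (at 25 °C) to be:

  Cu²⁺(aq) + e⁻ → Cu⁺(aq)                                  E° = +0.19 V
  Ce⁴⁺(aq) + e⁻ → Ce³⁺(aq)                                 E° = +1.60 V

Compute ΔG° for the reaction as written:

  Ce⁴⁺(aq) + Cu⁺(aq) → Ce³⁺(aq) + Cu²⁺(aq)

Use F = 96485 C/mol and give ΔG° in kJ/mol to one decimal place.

As written, Ce⁴⁺/Ce³⁺ is reduced (cathode) and Cu²⁺/Cu⁺ is oxidised (anode), so E°cell = (+1.60) − (+0.19) = +1.41 V.
Balancing electrons gives n = 1.
ΔG° = −nFE° = −(1)(96485)(+1.41) = -136,044 J = -136.0 kJ/mol.

-136.0 kJ/mol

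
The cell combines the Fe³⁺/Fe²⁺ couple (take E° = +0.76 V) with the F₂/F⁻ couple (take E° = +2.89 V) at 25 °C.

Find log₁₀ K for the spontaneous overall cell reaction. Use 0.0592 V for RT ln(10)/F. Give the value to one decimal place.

Cathode: F₂/F⁻; anode: Fe³⁺/Fe²⁺. E°cell = +2.13 V, n = 2.
log K = nE°cell / 0.0592 = (2)(+2.13) / 0.0592 = 72.0.

72.0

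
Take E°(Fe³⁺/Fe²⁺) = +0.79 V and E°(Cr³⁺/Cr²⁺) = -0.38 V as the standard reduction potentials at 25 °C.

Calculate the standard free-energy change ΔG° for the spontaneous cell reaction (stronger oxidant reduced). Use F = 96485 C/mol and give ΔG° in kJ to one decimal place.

Fe³⁺/Fe²⁺ (E° = +0.79 V) is the cathode; Cr³⁺/Cr²⁺ (E° = -0.38 V) is the anode, so E°cell = +1.17 V.
Balancing electrons gives n = 1 (lcm of 1 and 1).
ΔG° = −nFE° = −(1)(96485)(+1.17) = -112,887 J = -112.9 kJ.

-112.9 kJ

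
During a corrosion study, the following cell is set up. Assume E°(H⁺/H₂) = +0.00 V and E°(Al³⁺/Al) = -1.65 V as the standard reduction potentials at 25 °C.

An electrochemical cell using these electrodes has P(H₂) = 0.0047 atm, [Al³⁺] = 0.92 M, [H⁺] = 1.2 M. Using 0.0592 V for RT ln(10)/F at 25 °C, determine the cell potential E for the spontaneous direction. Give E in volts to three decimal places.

+1.724 V

H⁺/H₂ is the cathode (higher E°), Al³⁺/Al the anode: E°cell = +0.00 − (-1.65) = +1.65 V, n = 6.
Overall: 6 H⁺(aq) + 2 Al(s) → 3 H₂(g) + 2 Al³⁺(aq)
Q = P(H₂)^3·[Al³⁺]^2 / ([H⁺]^6); log Q = -7.531.
E = E° − (0.0592/n) log Q = +1.65 − (0.0592/6)(-7.531) = +1.724 V.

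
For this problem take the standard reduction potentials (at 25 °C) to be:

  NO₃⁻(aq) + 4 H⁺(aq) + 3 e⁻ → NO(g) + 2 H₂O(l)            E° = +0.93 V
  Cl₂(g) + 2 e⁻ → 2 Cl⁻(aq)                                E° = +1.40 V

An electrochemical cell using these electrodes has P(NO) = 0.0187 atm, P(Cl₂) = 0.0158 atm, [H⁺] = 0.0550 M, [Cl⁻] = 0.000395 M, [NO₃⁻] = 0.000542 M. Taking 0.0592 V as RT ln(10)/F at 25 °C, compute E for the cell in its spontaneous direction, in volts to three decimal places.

Cl₂/Cl⁻ is the cathode (higher E°), NO₃⁻/NO the anode: E°cell = +1.40 − (+0.93) = +0.47 V, n = 6.
Overall: 3 Cl₂(g) + 2 NO(g) + 4 H₂O(l) → 6 Cl⁻(aq) + 2 NO₃⁻(aq) + 8 H⁺(aq)
Q = [Cl⁻]^6·[NO₃⁻]^2·[H⁺]^8 / (P(Cl₂)^3·P(NO)^2); log Q = -28.169.
E = E° − (0.0592/n) log Q = +0.47 − (0.0592/6)(-28.169) = +0.748 V.

+0.748 V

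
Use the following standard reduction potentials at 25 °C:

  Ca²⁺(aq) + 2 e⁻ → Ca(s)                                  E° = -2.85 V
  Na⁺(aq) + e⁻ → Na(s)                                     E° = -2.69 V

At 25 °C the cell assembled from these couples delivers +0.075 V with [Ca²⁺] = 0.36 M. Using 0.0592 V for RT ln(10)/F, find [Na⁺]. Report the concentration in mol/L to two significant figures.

Na⁺/Na is the cathode, Ca²⁺/Ca the anode: E°cell = +0.16 V, n = 2.
Overall reaction: 2 Na⁺(aq) + Ca(s) → 2 Na(s) + Ca²⁺(aq); Q = [Ca²⁺]^1/[Na⁺]^2.
From E = E° − (0.0592/n) log Q: log Q = (E° − E)·n/0.0592 = (+0.16 − (+0.075))·2/0.0592 = 2.8716.
So 2·log[Na⁺] = 1·log(0.36) − log Q = -0.4437 − (2.8716) = -3.3153; log[Na⁺] = -3.3153 / 2 = -1.6577; [Na⁺] = 10^(-1.6577) ≈ 0.022 M.

0.022 M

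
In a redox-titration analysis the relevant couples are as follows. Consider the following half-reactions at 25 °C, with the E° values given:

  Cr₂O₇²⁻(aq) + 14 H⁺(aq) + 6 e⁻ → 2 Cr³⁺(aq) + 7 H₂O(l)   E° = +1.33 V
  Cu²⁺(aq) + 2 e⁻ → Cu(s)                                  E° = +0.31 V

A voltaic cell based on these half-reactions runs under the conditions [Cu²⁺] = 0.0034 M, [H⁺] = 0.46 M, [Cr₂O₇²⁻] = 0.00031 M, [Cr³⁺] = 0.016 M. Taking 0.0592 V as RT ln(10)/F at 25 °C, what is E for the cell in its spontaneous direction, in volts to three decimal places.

+1.047 V

Cr₂O₇²⁻/Cr³⁺ is the cathode (higher E°), Cu²⁺/Cu the anode: E°cell = +1.33 − (+0.31) = +1.02 V, n = 6.
Overall: Cr₂O₇²⁻(aq) + 14 H⁺(aq) + 3 Cu(s) → 2 Cr³⁺(aq) + 7 H₂O(l) + 3 Cu²⁺(aq)
Q = [Cr³⁺]^2·[Cu²⁺]^3 / ([Cr₂O₇²⁻]·[H⁺]^14); log Q = -2.767.
E = E° − (0.0592/n) log Q = +1.02 − (0.0592/6)(-2.767) = +1.047 V.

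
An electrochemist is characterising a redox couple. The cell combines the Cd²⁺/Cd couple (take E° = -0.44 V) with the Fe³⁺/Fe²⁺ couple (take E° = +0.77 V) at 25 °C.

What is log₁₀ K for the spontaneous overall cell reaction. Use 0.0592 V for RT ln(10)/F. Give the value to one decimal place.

40.9

Cathode: Fe³⁺/Fe²⁺; anode: Cd²⁺/Cd. E°cell = +1.21 V, n = 2.
log K = nE°cell / 0.0592 = (2)(+1.21) / 0.0592 = 40.9.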